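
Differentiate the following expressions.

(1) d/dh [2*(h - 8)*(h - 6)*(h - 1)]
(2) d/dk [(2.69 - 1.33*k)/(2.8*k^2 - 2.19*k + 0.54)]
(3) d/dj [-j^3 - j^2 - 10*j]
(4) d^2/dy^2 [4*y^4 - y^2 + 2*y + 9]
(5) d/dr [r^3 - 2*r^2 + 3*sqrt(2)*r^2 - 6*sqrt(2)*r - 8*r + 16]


(1) = 6*h^2 - 60*h + 124
(2) = (3.724*k^2 - 15.064*k + 5.1729)/(7.84*k^4 - 12.264*k^3 + 7.8201*k^2 - 2.3652*k + 0.2916)
(3) = -3*j^2 - 2*j - 10
(4) = 48*y^2 - 2
(5) = 3*r^2 - 4*r + 6*sqrt(2)*r - 6*sqrt(2) - 8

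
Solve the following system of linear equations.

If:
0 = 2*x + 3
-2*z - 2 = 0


Then:
x = -3/2
z = -1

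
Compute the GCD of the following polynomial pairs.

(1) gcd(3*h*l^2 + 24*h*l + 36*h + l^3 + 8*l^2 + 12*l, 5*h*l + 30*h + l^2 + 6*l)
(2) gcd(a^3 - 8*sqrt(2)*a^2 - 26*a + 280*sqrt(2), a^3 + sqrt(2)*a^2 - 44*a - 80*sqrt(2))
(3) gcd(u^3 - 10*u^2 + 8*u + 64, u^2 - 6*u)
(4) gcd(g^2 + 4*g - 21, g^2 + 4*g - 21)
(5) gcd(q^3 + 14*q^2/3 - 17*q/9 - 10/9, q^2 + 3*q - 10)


(1) = l + 6
(2) = a^2 - sqrt(2)*a - 40
(3) = 1
(4) = gcd((g - 3)*(g + 7), (g - 3)*(g + 7)) = g^2 + 4*g - 21
(5) = gcd((q - 2/3)*(q + 1/3)*(q + 5), (q - 2)*(q + 5)) = q + 5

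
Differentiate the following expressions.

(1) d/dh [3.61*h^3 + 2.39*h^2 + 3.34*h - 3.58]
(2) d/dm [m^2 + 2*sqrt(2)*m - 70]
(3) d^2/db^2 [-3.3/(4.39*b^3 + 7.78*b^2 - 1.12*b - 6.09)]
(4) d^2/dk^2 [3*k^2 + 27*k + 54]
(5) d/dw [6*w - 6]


(1) = 10.83*h^2 + 4.78*h + 3.34
(2) = 2*m + 2*sqrt(2)
(3) = ((86.922*b + 51.348)*(4.39*b^3 + 7.78*b^2 - 1.12*b - 6.09) - 3.3*(13.17*b^2 + 15.56*b - 1.12)*(26.34*b^2 + 31.12*b - 2.24))/(4.39*b^3 + 7.78*b^2 - 1.12*b - 6.09)^3
(4) = 6
(5) = 6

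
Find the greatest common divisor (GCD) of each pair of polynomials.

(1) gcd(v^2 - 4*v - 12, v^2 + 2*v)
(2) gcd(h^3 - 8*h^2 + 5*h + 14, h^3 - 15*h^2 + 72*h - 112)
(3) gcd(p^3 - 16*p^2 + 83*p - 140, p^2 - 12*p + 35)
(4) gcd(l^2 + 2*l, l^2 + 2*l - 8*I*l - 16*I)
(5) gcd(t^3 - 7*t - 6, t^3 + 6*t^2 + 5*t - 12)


(1) = gcd((v - 6)*(v + 2), v*(v + 2)) = v + 2
(2) = gcd((h - 7)*(h - 2)*(h + 1), (h - 7)*(h - 4)^2) = h - 7
(3) = gcd((p - 7)*(p - 5)*(p - 4), (p - 7)*(p - 5)) = p^2 - 12*p + 35
(4) = gcd(l*(l + 2), (l + 2)*(l - 8*I)) = l + 2
(5) = 1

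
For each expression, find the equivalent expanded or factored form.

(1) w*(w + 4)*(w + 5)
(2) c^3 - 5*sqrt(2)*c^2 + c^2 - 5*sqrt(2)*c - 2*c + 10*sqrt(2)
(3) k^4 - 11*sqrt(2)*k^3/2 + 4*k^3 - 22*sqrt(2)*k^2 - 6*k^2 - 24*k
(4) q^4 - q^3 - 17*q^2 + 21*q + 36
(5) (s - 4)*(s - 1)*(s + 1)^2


(1) = w^3 + 9*w^2 + 20*w
(2) = (c - 1)*(c + 2)*(c - 5*sqrt(2))
(3) = k*(k + 4)*(k - 6*sqrt(2))*(k + sqrt(2)/2)
(4) = (q - 3)^2*(q + 1)*(q + 4)
(5) = s^4 - 3*s^3 - 5*s^2 + 3*s + 4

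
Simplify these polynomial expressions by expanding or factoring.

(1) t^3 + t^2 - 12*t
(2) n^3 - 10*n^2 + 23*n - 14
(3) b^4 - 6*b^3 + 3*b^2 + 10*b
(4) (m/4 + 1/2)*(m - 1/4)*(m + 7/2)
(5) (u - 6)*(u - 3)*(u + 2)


(1) = t*(t - 3)*(t + 4)
(2) = (n - 7)*(n - 2)*(n - 1)
(3) = b*(b - 5)*(b - 2)*(b + 1)
(4) = m^3/4 + 21*m^2/16 + 45*m/32 - 7/16
(5) = u^3 - 7*u^2 + 36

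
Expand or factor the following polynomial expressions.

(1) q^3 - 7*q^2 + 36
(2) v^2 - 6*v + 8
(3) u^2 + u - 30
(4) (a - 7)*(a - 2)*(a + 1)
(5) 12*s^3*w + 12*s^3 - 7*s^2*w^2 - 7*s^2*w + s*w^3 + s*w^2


(1) = (q - 6)*(q - 3)*(q + 2)
(2) = (v - 4)*(v - 2)
(3) = (u - 5)*(u + 6)
(4) = a^3 - 8*a^2 + 5*a + 14
(5) = (-4*s + w)*(-3*s + w)*(s*w + s)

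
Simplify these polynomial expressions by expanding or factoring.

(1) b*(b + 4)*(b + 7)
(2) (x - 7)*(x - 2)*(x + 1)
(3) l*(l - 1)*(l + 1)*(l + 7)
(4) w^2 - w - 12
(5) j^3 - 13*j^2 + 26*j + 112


(1) = b^3 + 11*b^2 + 28*b
(2) = x^3 - 8*x^2 + 5*x + 14
(3) = l^4 + 7*l^3 - l^2 - 7*l
(4) = (w - 4)*(w + 3)
(5) = (j - 8)*(j - 7)*(j + 2)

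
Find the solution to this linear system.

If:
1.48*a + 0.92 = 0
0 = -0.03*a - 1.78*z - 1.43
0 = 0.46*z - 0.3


Then:
No Solution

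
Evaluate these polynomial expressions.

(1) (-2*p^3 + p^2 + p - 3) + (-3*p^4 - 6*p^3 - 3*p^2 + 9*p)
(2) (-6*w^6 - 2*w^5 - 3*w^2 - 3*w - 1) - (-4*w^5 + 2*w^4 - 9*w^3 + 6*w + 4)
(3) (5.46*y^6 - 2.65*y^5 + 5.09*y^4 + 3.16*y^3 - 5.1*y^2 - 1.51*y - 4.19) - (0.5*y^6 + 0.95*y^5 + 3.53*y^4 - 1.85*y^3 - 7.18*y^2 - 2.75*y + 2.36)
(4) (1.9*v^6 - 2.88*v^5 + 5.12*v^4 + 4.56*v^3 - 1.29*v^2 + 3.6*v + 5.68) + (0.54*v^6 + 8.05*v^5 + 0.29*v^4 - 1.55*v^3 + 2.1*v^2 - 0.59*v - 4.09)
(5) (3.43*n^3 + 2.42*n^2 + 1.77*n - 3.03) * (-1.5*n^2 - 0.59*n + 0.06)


(1) = -3*p^4 - 8*p^3 - 2*p^2 + 10*p - 3
(2) = -6*w^6 + 2*w^5 - 2*w^4 + 9*w^3 - 3*w^2 - 9*w - 5
(3) = 4.96*y^6 - 3.6*y^5 + 1.56*y^4 + 5.01*y^3 + 2.08*y^2 + 1.24*y - 6.55
(4) = 2.44*v^6 + 5.17*v^5 + 5.41*v^4 + 3.01*v^3 + 0.81*v^2 + 3.01*v + 1.59
(5) = -5.145*n^5 - 5.6537*n^4 - 3.877*n^3 + 3.6459*n^2 + 1.8939*n - 0.1818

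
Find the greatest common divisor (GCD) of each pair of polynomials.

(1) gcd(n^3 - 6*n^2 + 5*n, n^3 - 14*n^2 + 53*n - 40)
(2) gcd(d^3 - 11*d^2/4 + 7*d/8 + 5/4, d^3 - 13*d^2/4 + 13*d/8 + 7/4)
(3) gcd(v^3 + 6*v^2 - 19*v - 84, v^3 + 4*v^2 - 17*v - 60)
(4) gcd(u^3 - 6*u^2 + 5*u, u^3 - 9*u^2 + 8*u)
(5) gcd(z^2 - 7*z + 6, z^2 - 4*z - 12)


(1) = n^2 - 6*n + 5
(2) = gcd((d - 2)*(d - 5/4)*(d + 1/2), (d - 2)*(d - 7/4)*(d + 1/2)) = d^2 - 3*d/2 - 1
(3) = gcd((v - 4)*(v + 3)*(v + 7), (v - 4)*(v + 3)*(v + 5)) = v^2 - v - 12
(4) = u^2 - u
(5) = z - 6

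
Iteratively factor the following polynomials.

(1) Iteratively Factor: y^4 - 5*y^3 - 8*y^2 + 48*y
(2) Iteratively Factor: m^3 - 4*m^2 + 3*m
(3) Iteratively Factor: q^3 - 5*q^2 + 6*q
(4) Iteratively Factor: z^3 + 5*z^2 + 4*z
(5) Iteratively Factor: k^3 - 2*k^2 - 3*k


(1) = (y - 4)*(y^3 - y^2 - 12*y) = (y - 4)*(y + 3)*(y^2 - 4*y) = y*(y - 4)*(y + 3)*(y - 4)
(2) = (m - 1)*(m^2 - 3*m) = (m - 3)*(m - 1)*(m)
(3) = (q)*(q^2 - 5*q + 6) = q*(q - 2)*(q - 3)
(4) = (z + 4)*(z^2 + z) = (z + 1)*(z + 4)*(z)
(5) = (k)*(k^2 - 2*k - 3) = k*(k + 1)*(k - 3)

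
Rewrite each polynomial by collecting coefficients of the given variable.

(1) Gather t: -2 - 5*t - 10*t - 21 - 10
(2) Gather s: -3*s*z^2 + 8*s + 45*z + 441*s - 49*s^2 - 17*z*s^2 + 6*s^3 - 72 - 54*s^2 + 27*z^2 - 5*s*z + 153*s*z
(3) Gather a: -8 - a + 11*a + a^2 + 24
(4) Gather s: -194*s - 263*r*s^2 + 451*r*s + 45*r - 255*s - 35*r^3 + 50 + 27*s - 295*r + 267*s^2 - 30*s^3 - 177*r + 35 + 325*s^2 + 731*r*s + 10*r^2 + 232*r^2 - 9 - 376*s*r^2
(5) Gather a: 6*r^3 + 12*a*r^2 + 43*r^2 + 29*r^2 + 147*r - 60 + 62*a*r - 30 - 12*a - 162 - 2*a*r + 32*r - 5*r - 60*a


(1) = -15*t - 33
(2) = 6*s^3 + s^2*(-17*z - 103) + s*(-3*z^2 + 148*z + 449) + 27*z^2 + 45*z - 72
(3) = a^2 + 10*a + 16
(4) = -35*r^3 + 242*r^2 - 427*r - 30*s^3 + s^2*(592 - 263*r) + s*(-376*r^2 + 1182*r - 422) + 76
(5) = a*(12*r^2 + 60*r - 72) + 6*r^3 + 72*r^2 + 174*r - 252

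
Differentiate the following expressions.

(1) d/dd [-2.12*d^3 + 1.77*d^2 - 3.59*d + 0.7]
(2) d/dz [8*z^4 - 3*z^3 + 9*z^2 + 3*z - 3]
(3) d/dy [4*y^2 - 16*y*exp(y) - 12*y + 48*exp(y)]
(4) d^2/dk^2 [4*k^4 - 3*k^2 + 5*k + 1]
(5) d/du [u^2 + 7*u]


(1) = -6.36*d^2 + 3.54*d - 3.59
(2) = 32*z^3 - 9*z^2 + 18*z + 3
(3) = -16*y*exp(y) + 8*y + 32*exp(y) - 12
(4) = 48*k^2 - 6
(5) = 2*u + 7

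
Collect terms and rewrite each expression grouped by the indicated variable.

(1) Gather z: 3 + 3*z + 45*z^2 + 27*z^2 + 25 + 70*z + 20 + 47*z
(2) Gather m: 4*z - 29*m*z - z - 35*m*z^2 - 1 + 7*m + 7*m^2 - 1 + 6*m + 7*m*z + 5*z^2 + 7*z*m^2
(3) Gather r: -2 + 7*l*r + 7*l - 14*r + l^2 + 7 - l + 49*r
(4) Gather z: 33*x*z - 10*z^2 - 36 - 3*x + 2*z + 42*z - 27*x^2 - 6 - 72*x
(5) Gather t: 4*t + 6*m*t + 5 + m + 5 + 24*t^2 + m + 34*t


(1) = 72*z^2 + 120*z + 48
(2) = m^2*(7*z + 7) + m*(-35*z^2 - 22*z + 13) + 5*z^2 + 3*z - 2
(3) = l^2 + 6*l + r*(7*l + 35) + 5
(4) = -27*x^2 - 75*x - 10*z^2 + z*(33*x + 44) - 42
(5) = 2*m + 24*t^2 + t*(6*m + 38) + 10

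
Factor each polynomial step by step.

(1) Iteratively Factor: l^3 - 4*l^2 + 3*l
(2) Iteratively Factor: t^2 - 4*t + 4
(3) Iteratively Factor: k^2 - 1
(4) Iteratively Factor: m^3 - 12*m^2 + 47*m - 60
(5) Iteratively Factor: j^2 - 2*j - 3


(1) = (l - 3)*(l^2 - l) = l*(l - 3)*(l - 1)
(2) = (t - 2)*(t - 2)
(3) = (k - 1)*(k + 1)
(4) = (m - 5)*(m^2 - 7*m + 12) = (m - 5)*(m - 4)*(m - 3)
(5) = (j - 3)*(j + 1)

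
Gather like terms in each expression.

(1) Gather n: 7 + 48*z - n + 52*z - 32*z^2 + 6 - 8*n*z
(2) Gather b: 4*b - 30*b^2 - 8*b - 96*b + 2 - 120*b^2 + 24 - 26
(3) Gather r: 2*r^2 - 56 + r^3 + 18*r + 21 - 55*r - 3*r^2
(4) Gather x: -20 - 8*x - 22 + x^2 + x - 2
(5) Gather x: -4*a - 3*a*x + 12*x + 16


(1) = n*(-8*z - 1) - 32*z^2 + 100*z + 13
(2) = -150*b^2 - 100*b
(3) = r^3 - r^2 - 37*r - 35
(4) = x^2 - 7*x - 44
(5) = -4*a + x*(12 - 3*a) + 16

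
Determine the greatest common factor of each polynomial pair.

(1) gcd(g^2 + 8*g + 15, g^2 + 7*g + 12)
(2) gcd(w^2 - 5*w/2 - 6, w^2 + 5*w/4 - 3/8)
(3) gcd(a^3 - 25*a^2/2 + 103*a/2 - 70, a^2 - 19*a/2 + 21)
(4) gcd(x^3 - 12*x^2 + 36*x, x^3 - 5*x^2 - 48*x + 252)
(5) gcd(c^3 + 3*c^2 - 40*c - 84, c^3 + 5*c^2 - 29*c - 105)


(1) = gcd((g + 3)*(g + 5), (g + 3)*(g + 4)) = g + 3
(2) = gcd((w - 4)*(w + 3/2), (w - 1/4)*(w + 3/2)) = w + 3/2
(3) = a - 7/2
(4) = x^2 - 12*x + 36
(5) = c + 7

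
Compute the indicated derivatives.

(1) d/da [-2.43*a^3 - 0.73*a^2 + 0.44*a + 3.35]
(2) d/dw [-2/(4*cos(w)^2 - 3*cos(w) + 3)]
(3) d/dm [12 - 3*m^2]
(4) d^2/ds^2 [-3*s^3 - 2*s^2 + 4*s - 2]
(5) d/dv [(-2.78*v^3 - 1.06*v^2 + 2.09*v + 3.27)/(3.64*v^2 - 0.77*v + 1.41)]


(1) = -7.29*a^2 - 1.46*a + 0.44
(2) = 2*(3 - 8*cos(w))*sin(w)/(4*cos(w)^2 - 3*cos(w) + 3)^2
(3) = -6*m
(4) = -18*s - 4
(5) = (-10.1192*v^4 + 4.2812*v^3 - 18.5508*v^2 - 26.7948*v + 5.4648)/(13.2496*v^4 - 5.6056*v^3 + 10.8577*v^2 - 2.1714*v + 1.9881)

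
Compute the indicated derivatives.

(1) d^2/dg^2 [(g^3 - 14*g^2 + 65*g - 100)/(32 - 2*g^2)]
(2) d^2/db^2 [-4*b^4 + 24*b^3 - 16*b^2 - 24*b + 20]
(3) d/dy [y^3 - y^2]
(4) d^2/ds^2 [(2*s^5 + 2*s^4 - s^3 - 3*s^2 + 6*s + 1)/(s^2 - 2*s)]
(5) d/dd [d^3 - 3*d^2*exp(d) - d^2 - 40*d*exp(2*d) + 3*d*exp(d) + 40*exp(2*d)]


(1) = -81/(g^3 + 12*g^2 + 48*g + 64)
(2) = -48*b^2 + 144*b - 32
(3) = y*(3*y - 2)
(4) = 2*(6*s^7 - 30*s^6 + 36*s^5 + 24*s^4 - 4*s^3 + 3*s^2 - 6*s + 4)/(s^3*(s^3 - 6*s^2 + 12*s - 8))
(5) = -3*d^2*exp(d) + 3*d^2 - 80*d*exp(2*d) - 3*d*exp(d) - 2*d + 40*exp(2*d) + 3*exp(d)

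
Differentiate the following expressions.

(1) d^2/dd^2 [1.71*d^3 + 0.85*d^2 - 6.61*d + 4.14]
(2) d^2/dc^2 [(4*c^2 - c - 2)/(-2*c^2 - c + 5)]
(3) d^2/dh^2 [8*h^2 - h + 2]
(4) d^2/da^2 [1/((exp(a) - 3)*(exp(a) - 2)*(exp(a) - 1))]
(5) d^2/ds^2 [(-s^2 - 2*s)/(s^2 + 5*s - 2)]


(1) = 10.26*d + 1.7
(2) = 2*(12*c^3 - 96*c^2 + 42*c - 73)/(8*c^6 + 12*c^5 - 54*c^4 - 59*c^3 + 135*c^2 + 75*c - 125)
(3) = 16
(4) = (9*exp(5*a) - 66*exp(4*a) + 166*exp(3*a) - 144*exp(2*a) - 23*exp(a) + 66)*exp(a)/(exp(9*a) - 18*exp(8*a) + 141*exp(7*a) - 630*exp(6*a) + 1767*exp(5*a) - 3222*exp(4*a) + 3815*exp(3*a) - 2826*exp(2*a) + 1188*exp(a) - 216)
(5) = 6*(s^3 - 2*s^2 - 4*s - 8)/(s^6 + 15*s^5 + 69*s^4 + 65*s^3 - 138*s^2 + 60*s - 8)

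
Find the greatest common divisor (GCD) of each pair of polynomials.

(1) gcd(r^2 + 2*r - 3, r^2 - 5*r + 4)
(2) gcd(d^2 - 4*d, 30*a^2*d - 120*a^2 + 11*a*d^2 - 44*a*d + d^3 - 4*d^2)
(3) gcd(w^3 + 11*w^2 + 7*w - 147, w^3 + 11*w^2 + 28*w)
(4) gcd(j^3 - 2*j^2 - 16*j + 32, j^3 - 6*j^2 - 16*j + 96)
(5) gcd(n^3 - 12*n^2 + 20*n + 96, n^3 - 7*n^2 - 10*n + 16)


(1) = gcd((r - 1)*(r + 3), (r - 4)*(r - 1)) = r - 1
(2) = d - 4
(3) = w + 7
(4) = gcd((j - 4)*(j - 2)*(j + 4), (j - 6)*(j - 4)*(j + 4)) = j^2 - 16
(5) = n^2 - 6*n - 16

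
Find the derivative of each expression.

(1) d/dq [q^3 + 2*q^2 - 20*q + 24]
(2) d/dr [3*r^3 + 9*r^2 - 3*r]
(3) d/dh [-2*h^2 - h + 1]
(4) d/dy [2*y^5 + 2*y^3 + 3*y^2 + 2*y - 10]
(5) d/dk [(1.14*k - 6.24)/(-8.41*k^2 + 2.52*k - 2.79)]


(1) = 3*q^2 + 4*q - 20
(2) = 9*r^2 + 18*r - 3
(3) = -4*h - 1
(4) = 10*y^4 + 6*y^2 + 6*y + 2
(5) = (9.5874*k^2 - 104.9568*k + 12.5442)/(70.7281*k^4 - 42.3864*k^3 + 53.2782*k^2 - 14.0616*k + 7.7841)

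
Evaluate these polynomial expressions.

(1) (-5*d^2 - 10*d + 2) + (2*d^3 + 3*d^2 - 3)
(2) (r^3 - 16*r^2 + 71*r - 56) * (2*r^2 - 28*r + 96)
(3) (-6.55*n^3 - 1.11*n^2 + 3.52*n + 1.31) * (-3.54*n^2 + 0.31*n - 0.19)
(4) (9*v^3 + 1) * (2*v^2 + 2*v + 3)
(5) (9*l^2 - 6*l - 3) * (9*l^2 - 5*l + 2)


(1) = 2*d^3 - 2*d^2 - 10*d - 1
(2) = 2*r^5 - 60*r^4 + 686*r^3 - 3636*r^2 + 8384*r - 5376
(3) = 23.187*n^5 + 1.8989*n^4 - 11.5604*n^3 - 3.3353*n^2 - 0.2627*n - 0.2489
(4) = 18*v^5 + 18*v^4 + 27*v^3 + 2*v^2 + 2*v + 3
(5) = 81*l^4 - 99*l^3 + 21*l^2 + 3*l - 6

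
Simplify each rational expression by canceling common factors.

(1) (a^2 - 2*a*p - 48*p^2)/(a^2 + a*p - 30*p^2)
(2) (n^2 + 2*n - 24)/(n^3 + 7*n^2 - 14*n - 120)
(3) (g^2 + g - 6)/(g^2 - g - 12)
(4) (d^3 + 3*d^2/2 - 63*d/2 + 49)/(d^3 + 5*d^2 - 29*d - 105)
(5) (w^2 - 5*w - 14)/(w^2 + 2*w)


(1) = (-a + 8*p)/(-a + 5*p)
(2) = 1/(n + 5)
(3) = (g - 2)/(g - 4)
(4) = (2*d^2 - 11*d + 14)/(2*d^2 - 4*d - 30)
(5) = (w - 7)/w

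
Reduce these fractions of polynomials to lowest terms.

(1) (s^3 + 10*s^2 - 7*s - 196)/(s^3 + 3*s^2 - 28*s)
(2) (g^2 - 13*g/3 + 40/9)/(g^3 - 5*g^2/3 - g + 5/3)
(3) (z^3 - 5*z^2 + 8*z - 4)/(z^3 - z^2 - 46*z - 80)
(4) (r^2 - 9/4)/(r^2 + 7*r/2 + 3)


(1) = (s + 7)/s
(2) = (3*g - 8)/(3*g^2 - 3)
(3) = (z^3 - 5*z^2 + 8*z - 4)/(z^3 - z^2 - 46*z - 80)
(4) = (2*r - 3)/(2*r + 4)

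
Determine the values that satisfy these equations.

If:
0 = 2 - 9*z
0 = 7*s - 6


Then:
s = 6/7
z = 2/9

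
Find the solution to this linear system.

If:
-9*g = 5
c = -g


Then:
c = 5/9
g = -5/9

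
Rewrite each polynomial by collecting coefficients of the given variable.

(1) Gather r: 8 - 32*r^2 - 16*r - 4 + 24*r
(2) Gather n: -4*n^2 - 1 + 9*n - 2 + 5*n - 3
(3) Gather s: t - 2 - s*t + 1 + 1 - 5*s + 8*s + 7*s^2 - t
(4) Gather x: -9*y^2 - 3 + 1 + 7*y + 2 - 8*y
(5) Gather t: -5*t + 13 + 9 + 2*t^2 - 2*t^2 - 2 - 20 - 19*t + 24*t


(1) = -32*r^2 + 8*r + 4
(2) = -4*n^2 + 14*n - 6
(3) = 7*s^2 + s*(3 - t)
(4) = -9*y^2 - y
(5) = 0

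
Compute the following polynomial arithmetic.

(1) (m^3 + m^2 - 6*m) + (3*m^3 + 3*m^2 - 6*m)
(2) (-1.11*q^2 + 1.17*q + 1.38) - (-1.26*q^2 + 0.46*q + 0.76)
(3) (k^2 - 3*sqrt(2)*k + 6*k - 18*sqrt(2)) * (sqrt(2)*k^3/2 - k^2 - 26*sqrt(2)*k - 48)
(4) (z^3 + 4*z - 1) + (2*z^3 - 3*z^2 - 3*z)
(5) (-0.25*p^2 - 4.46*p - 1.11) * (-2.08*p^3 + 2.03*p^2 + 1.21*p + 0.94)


(1) = 4*m^3 + 4*m^2 - 12*m
(2) = 0.15*q^2 + 0.71*q + 0.62
(3) = sqrt(2)*k^5/2 - 4*k^4 + 3*sqrt(2)*k^4 - 23*sqrt(2)*k^3 - 24*k^3 - 138*sqrt(2)*k^2 + 108*k^2 + 144*sqrt(2)*k + 648*k + 864*sqrt(2)
(4) = 3*z^3 - 3*z^2 + z - 1
(5) = 0.52*p^5 + 8.7693*p^4 - 7.0475*p^3 - 7.8849*p^2 - 5.5355*p - 1.0434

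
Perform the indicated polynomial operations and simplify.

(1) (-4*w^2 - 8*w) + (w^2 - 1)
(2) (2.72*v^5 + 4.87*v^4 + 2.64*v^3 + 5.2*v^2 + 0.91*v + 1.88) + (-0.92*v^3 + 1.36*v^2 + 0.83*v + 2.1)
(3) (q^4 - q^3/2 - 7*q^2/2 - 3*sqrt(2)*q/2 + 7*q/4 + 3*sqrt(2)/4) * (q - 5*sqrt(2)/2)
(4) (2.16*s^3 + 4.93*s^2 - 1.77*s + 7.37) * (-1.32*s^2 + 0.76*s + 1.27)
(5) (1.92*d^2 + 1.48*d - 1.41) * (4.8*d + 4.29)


(1) = -3*w^2 - 8*w - 1
(2) = 2.72*v^5 + 4.87*v^4 + 1.72*v^3 + 6.56*v^2 + 1.74*v + 3.98
(3) = q^5 - 5*sqrt(2)*q^4/2 - q^4/2 - 7*q^3/2 + 5*sqrt(2)*q^3/4 + 7*q^2/4 + 29*sqrt(2)*q^2/4 - 29*sqrt(2)*q/8 + 15*q/2 - 15/4
(4) = -2.8512*s^5 - 4.866*s^4 + 8.8264*s^3 - 4.8125*s^2 + 3.3533*s + 9.3599
(5) = 9.216*d^3 + 15.3408*d^2 - 0.4188*d - 6.0489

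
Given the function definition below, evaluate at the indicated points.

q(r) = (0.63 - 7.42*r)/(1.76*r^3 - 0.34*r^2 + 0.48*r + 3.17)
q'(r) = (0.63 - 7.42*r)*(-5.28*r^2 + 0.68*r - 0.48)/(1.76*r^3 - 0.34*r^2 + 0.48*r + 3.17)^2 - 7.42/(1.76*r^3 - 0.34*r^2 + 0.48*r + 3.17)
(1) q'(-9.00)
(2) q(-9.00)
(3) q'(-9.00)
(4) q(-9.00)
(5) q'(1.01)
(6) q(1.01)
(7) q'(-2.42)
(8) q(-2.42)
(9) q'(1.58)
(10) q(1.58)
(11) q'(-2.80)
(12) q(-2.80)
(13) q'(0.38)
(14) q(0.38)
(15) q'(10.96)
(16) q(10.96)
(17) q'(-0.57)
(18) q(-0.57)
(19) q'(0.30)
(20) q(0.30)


(1) = -0.01
(2) = -0.05
(3) = -0.01
(4) = -0.05
(5) = -0.09
(6) = -1.34
(7) = -0.69
(8) = -0.75
(9) = 0.65
(10) = -1.11
(11) = -0.41
(12) = -0.54
(13) = -2.00
(14) = -0.64
(15) = 0.01
(16) = -0.04
(17) = -5.09
(18) = 1.98
(19) = -2.12
(20) = -0.48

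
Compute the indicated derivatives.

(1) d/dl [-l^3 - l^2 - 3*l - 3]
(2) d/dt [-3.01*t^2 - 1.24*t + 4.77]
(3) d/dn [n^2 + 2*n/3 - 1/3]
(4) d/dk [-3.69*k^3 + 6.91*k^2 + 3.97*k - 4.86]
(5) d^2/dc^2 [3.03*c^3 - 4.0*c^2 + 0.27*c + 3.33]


(1) = -3*l^2 - 2*l - 3
(2) = -6.02*t - 1.24
(3) = 2*n + 2/3
(4) = -11.07*k^2 + 13.82*k + 3.97
(5) = 18.18*c - 8.0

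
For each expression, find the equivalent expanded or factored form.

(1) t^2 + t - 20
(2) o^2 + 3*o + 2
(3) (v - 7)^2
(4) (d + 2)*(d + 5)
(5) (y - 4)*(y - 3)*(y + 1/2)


(1) = (t - 4)*(t + 5)
(2) = (o + 1)*(o + 2)
(3) = v^2 - 14*v + 49
(4) = d^2 + 7*d + 10
(5) = y^3 - 13*y^2/2 + 17*y/2 + 6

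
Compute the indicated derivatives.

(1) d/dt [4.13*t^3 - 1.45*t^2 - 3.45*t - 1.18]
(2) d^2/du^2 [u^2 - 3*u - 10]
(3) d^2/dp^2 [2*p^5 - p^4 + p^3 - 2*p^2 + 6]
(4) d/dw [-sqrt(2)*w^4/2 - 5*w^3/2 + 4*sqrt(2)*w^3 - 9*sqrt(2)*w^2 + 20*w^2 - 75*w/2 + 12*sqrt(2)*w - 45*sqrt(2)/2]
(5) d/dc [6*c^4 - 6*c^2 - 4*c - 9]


(1) = 12.39*t^2 - 2.9*t - 3.45
(2) = 2
(3) = 40*p^3 - 12*p^2 + 6*p - 4
(4) = -2*sqrt(2)*w^3 - 15*w^2/2 + 12*sqrt(2)*w^2 - 18*sqrt(2)*w + 40*w - 75/2 + 12*sqrt(2)
(5) = 24*c^3 - 12*c - 4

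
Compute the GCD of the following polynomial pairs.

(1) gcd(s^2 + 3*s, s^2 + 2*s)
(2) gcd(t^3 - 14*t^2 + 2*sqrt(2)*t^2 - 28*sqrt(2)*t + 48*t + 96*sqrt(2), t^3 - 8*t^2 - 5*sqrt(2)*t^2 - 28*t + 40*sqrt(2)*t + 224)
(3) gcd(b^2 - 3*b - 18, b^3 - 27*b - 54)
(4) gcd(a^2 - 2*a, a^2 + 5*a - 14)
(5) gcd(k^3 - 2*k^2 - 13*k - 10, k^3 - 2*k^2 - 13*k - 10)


(1) = s
(2) = t^2 + t*(-8 + 2*sqrt(2)) - 16*sqrt(2)
(3) = b^2 - 3*b - 18
(4) = gcd(a*(a - 2), (a - 2)*(a + 7)) = a - 2
(5) = gcd((k - 5)*(k + 1)*(k + 2), (k - 5)*(k + 1)*(k + 2)) = k^3 - 2*k^2 - 13*k - 10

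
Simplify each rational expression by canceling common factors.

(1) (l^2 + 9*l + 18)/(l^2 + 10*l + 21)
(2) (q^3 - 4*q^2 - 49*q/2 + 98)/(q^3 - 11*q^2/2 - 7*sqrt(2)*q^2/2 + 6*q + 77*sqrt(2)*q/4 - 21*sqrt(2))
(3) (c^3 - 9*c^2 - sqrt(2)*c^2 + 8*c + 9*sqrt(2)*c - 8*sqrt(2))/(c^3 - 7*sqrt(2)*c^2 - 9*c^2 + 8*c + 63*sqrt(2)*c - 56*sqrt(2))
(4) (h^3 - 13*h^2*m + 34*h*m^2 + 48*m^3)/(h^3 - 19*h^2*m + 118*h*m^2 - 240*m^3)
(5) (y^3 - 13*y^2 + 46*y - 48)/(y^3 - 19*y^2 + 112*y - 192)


(1) = (l + 6)/(l + 7)
(2) = (8*q + 28*sqrt(2))/(8*q - 12)
(3) = (c - sqrt(2))/(c - 7*sqrt(2))
(4) = (h + m)/(h - 5*m)
(5) = (y - 2)/(y - 8)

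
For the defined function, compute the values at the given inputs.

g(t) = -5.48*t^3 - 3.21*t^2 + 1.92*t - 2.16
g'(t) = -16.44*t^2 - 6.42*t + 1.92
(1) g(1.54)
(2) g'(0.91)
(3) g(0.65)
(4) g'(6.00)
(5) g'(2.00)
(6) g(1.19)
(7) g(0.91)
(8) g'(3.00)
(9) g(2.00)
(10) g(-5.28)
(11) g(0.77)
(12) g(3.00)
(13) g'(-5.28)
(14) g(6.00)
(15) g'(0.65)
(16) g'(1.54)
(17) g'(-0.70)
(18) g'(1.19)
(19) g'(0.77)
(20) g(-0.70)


(1) = -26.83
(2) = -17.54
(3) = -3.77
(4) = -628.44
(5) = -76.68
(6) = -13.66
(7) = -7.20
(8) = -165.30
(9) = -55.00
(10) = 704.86
(11) = -5.09
(12) = -173.25
(13) = -422.50
(14) = -1289.88
(15) = -9.20
(16) = -46.96
(17) = -1.64
(18) = -29.00
(19) = -12.77
(20) = -3.20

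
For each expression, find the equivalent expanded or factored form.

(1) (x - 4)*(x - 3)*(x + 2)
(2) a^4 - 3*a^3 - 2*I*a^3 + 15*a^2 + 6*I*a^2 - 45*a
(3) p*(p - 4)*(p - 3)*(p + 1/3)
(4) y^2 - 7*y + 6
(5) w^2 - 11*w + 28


(1) = x^3 - 5*x^2 - 2*x + 24
(2) = a*(a - 3)*(a - 5*I)*(a + 3*I)
(3) = p^4 - 20*p^3/3 + 29*p^2/3 + 4*p
(4) = (y - 6)*(y - 1)
(5) = (w - 7)*(w - 4)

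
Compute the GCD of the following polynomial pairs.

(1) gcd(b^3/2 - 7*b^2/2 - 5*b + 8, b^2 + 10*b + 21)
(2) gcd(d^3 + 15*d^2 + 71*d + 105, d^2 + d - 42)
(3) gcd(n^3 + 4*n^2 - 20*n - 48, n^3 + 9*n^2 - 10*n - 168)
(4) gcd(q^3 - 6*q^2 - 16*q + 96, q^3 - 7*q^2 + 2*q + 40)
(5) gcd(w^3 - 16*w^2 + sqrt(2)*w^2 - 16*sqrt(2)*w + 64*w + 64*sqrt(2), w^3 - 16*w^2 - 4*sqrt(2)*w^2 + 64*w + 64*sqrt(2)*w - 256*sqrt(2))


(1) = gcd((b/2 + 1)*(b - 8)*(b - 1), (b + 3)*(b + 7)) = 1
(2) = gcd((d + 3)*(d + 5)*(d + 7), (d - 6)*(d + 7)) = d + 7
(3) = n^2 + 2*n - 24
(4) = q - 4
(5) = w^2 - 16*w + 64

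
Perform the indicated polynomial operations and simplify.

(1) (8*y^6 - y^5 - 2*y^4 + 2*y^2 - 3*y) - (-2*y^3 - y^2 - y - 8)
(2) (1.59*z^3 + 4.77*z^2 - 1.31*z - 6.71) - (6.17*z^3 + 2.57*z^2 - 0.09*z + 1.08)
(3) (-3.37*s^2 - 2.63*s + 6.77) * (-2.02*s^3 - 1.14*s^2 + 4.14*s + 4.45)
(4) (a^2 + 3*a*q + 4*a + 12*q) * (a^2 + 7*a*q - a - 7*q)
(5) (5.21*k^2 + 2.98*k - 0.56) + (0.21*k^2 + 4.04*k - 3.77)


(1) = 8*y^6 - y^5 - 2*y^4 + 2*y^3 + 3*y^2 - 2*y + 8
(2) = -4.58*z^3 + 2.2*z^2 - 1.22*z - 7.79
(3) = 6.8074*s^5 + 9.1544*s^4 - 24.629*s^3 - 33.6025*s^2 + 16.3243*s + 30.1265
(4) = a^4 + 10*a^3*q + 3*a^3 + 21*a^2*q^2 + 30*a^2*q - 4*a^2 + 63*a*q^2 - 40*a*q - 84*q^2
(5) = 5.42*k^2 + 7.02*k - 4.33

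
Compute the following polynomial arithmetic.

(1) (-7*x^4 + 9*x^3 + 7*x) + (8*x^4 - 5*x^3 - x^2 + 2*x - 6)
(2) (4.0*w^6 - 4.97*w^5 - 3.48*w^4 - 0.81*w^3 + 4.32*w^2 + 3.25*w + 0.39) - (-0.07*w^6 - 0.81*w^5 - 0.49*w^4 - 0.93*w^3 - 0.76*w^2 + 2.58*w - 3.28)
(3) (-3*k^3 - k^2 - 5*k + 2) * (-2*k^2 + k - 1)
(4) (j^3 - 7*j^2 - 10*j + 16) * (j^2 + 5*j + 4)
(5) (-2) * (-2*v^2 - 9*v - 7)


(1) = x^4 + 4*x^3 - x^2 + 9*x - 6
(2) = 4.07*w^6 - 4.16*w^5 - 2.99*w^4 + 0.12*w^3 + 5.08*w^2 + 0.67*w + 3.67
(3) = 6*k^5 - k^4 + 12*k^3 - 8*k^2 + 7*k - 2
(4) = j^5 - 2*j^4 - 41*j^3 - 62*j^2 + 40*j + 64
(5) = 4*v^2 + 18*v + 14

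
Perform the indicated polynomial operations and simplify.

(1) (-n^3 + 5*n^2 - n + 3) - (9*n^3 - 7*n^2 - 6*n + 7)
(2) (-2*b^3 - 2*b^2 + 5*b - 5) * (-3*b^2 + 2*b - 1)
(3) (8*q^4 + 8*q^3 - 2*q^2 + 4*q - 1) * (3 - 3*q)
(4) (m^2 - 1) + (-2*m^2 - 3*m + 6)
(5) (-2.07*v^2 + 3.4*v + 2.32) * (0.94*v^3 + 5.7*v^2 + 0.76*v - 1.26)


(1) = -10*n^3 + 12*n^2 + 5*n - 4
(2) = 6*b^5 + 2*b^4 - 17*b^3 + 27*b^2 - 15*b + 5
(3) = -24*q^5 + 30*q^3 - 18*q^2 + 15*q - 3
(4) = -m^2 - 3*m + 5
(5) = -1.9458*v^5 - 8.603*v^4 + 19.9876*v^3 + 18.4162*v^2 - 2.5208*v - 2.9232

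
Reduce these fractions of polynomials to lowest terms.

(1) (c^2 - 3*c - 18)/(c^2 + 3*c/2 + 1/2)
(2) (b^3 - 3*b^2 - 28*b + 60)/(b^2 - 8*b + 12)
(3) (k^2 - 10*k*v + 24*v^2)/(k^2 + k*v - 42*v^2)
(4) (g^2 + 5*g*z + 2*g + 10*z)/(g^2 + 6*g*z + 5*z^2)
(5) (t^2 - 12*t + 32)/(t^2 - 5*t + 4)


(1) = (2*c^2 - 6*c - 36)/(2*c^2 + 3*c + 1)
(2) = b + 5
(3) = (k - 4*v)/(k + 7*v)
(4) = (g + 2)/(g + z)
(5) = (t - 8)/(t - 1)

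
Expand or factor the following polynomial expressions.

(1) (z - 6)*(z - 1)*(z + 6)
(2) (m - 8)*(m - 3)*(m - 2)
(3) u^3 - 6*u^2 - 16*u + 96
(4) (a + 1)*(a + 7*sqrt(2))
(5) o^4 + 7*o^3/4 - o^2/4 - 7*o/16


(1) = z^3 - z^2 - 36*z + 36
(2) = m^3 - 13*m^2 + 46*m - 48
(3) = (u - 6)*(u - 4)*(u + 4)
(4) = a^2 + a + 7*sqrt(2)*a + 7*sqrt(2)
(5) = o*(o - 1/2)*(o + 1/2)*(o + 7/4)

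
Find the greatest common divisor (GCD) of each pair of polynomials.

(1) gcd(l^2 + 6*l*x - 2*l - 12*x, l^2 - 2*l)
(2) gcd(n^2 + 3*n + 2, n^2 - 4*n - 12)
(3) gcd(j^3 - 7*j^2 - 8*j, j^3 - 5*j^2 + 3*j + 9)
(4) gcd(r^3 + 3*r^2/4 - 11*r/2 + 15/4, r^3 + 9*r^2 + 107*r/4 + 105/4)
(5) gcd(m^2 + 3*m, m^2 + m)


(1) = gcd((l - 2)*(l + 6*x), l*(l - 2)) = l - 2
(2) = n + 2
(3) = gcd(j*(j - 8)*(j + 1), (j - 3)^2*(j + 1)) = j + 1
(4) = r + 3
(5) = gcd(m*(m + 3), m*(m + 1)) = m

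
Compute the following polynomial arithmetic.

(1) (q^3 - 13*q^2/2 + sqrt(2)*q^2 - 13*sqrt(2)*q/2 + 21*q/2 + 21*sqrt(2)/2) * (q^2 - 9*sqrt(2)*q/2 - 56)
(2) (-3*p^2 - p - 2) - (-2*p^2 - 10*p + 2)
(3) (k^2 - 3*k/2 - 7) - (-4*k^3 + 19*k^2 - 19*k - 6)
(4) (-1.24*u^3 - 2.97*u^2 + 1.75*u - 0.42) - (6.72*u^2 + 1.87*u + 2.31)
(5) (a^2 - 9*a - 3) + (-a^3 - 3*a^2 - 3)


(1) = q^5 - 13*q^4/2 - 7*sqrt(2)*q^4/2 - 109*q^3/2 + 91*sqrt(2)*q^3/4 - 371*sqrt(2)*q^2/4 + 845*q^2/2 - 1365*q/2 + 364*sqrt(2)*q - 588*sqrt(2)
(2) = -p^2 + 9*p - 4
(3) = 4*k^3 - 18*k^2 + 35*k/2 - 1
(4) = -1.24*u^3 - 9.69*u^2 - 0.12*u - 2.73
(5) = -a^3 - 2*a^2 - 9*a - 6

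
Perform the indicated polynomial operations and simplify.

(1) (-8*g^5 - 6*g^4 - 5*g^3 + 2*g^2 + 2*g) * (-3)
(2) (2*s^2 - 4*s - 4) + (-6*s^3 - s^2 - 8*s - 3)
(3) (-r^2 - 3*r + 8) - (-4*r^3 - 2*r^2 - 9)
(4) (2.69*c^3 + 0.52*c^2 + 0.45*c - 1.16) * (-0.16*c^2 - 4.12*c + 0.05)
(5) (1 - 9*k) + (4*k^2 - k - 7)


(1) = 24*g^5 + 18*g^4 + 15*g^3 - 6*g^2 - 6*g
(2) = -6*s^3 + s^2 - 12*s - 7
(3) = 4*r^3 + r^2 - 3*r + 17
(4) = -0.4304*c^5 - 11.166*c^4 - 2.0799*c^3 - 1.6424*c^2 + 4.8017*c - 0.058
(5) = 4*k^2 - 10*k - 6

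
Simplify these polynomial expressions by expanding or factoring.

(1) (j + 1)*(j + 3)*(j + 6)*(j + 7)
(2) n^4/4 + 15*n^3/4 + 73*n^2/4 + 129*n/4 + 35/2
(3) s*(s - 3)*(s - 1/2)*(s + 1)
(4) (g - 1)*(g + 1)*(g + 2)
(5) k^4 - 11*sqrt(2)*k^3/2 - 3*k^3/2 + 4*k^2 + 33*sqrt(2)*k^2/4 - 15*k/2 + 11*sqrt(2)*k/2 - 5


(1) = j^4 + 17*j^3 + 97*j^2 + 207*j + 126
(2) = (n/2 + 1/2)*(n/2 + 1)*(n + 5)*(n + 7)
(3) = s^4 - 5*s^3/2 - 2*s^2 + 3*s/2
(4) = g^3 + 2*g^2 - g - 2
(5) = (k - 2)*(k + 1/2)*(k - 5*sqrt(2))*(k - sqrt(2)/2)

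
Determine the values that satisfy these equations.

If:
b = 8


Then:
b = 8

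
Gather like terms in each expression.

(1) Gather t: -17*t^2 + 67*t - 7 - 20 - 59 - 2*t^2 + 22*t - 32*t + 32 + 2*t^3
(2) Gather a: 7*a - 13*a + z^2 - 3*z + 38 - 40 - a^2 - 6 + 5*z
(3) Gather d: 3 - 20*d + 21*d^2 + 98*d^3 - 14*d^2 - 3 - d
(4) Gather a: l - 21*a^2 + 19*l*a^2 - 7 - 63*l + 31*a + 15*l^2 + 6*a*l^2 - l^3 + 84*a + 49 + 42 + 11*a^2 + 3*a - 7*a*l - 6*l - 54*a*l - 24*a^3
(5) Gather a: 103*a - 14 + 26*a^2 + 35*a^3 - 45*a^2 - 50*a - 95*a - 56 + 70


(1) = 2*t^3 - 19*t^2 + 57*t - 54
(2) = -a^2 - 6*a + z^2 + 2*z - 8
(3) = 98*d^3 + 7*d^2 - 21*d
(4) = -24*a^3 + a^2*(19*l - 10) + a*(6*l^2 - 61*l + 118) - l^3 + 15*l^2 - 68*l + 84
(5) = 35*a^3 - 19*a^2 - 42*a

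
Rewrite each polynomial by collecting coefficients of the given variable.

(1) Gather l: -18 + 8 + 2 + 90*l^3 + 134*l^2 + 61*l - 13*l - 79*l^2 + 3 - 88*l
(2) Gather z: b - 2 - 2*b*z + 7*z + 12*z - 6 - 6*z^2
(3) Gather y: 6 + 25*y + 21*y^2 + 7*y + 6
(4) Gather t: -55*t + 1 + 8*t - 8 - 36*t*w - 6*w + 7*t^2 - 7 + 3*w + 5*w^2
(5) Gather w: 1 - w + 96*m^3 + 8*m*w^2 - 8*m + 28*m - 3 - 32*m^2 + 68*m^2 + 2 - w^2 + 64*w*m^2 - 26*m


(1) = 90*l^3 + 55*l^2 - 40*l - 5
(2) = b - 6*z^2 + z*(19 - 2*b) - 8
(3) = 21*y^2 + 32*y + 12
(4) = 7*t^2 + t*(-36*w - 47) + 5*w^2 - 3*w - 14
(5) = 96*m^3 + 36*m^2 - 6*m + w^2*(8*m - 1) + w*(64*m^2 - 1)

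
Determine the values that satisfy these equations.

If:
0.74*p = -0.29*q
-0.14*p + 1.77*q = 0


Then:
p = 0.00
q = 0.00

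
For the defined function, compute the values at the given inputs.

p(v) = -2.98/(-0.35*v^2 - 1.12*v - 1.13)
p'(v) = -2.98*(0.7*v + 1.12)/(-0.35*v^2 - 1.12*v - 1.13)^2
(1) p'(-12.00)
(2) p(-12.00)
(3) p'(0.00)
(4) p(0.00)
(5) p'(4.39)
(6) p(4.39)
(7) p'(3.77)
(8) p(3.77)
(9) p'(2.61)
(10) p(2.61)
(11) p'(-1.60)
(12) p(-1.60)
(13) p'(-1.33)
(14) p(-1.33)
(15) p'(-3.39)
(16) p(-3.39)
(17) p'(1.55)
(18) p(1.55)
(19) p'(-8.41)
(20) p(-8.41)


(1) = 0.01
(2) = 0.08
(3) = -2.61
(4) = 2.64
(5) = -0.08
(6) = 0.23
(7) = -0.11
(8) = 0.29
(9) = -0.21
(10) = 0.46
(11) = -0.00
(12) = 12.74
(13) = -8.36
(14) = 11.48
(15) = 2.03
(16) = 2.20
(17) = -0.48
(18) = 0.80
(19) = 0.05
(20) = 0.18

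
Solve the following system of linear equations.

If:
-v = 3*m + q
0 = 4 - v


Then:
m = -q/3 - 4/3
v = 4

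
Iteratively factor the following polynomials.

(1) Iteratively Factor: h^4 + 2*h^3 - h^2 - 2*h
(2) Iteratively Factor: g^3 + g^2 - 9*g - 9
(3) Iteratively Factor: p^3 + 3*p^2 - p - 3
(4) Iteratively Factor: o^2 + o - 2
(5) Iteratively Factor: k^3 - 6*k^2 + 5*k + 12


(1) = (h - 1)*(h^3 + 3*h^2 + 2*h) = h*(h - 1)*(h^2 + 3*h + 2) = h*(h - 1)*(h + 1)*(h + 2)
(2) = (g + 1)*(g^2 - 9) = (g - 3)*(g + 1)*(g + 3)
(3) = (p + 1)*(p^2 + 2*p - 3) = (p + 1)*(p + 3)*(p - 1)
(4) = (o - 1)*(o + 2)
(5) = (k + 1)*(k^2 - 7*k + 12) = (k - 4)*(k + 1)*(k - 3)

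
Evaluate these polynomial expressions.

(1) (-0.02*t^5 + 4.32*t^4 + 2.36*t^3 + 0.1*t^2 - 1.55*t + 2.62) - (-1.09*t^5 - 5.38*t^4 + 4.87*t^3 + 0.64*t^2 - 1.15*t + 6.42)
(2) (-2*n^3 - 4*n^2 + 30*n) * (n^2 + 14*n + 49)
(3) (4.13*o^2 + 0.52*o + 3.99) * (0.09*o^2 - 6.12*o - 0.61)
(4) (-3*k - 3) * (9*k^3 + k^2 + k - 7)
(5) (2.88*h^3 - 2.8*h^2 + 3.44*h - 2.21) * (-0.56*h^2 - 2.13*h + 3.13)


(1) = 1.07*t^5 + 9.7*t^4 - 2.51*t^3 - 0.54*t^2 - 0.4*t - 3.8
(2) = -2*n^5 - 32*n^4 - 124*n^3 + 224*n^2 + 1470*n
(3) = 0.3717*o^4 - 25.2288*o^3 - 5.3426*o^2 - 24.736*o - 2.4339
(4) = -27*k^4 - 30*k^3 - 6*k^2 + 18*k + 21
(5) = -1.6128*h^5 - 4.5664*h^4 + 13.052*h^3 - 14.8536*h^2 + 15.4745*h - 6.9173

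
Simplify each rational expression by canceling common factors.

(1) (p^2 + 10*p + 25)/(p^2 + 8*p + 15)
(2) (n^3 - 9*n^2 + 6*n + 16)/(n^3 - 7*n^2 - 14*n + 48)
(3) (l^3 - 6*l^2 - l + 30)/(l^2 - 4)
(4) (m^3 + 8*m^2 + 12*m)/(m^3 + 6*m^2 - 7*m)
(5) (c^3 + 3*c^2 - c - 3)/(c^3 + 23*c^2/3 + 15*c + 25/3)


(1) = (p + 5)/(p + 3)
(2) = (n + 1)/(n + 3)
(3) = (l^2 - 8*l + 15)/(l - 2)
(4) = (m^2 + 8*m + 12)/(m^2 + 6*m - 7)
(5) = (3*c^2 + 6*c - 9)/(3*c^2 + 20*c + 25)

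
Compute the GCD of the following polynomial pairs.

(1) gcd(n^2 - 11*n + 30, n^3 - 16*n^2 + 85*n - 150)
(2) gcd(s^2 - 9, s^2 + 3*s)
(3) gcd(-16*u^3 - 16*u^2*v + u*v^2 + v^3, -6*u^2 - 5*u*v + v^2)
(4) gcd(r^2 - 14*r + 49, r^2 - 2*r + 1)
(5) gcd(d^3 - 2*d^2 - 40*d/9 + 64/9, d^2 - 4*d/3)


(1) = gcd((n - 6)*(n - 5), (n - 6)*(n - 5)^2) = n^2 - 11*n + 30
(2) = gcd((s - 3)*(s + 3), s*(s + 3)) = s + 3
(3) = u + v
(4) = 1
(5) = d - 4/3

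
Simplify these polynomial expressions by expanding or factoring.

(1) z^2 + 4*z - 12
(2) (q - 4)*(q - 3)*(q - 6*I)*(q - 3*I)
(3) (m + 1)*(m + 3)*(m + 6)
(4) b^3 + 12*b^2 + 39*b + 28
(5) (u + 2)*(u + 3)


(1) = (z - 2)*(z + 6)
(2) = q^4 - 7*q^3 - 9*I*q^3 - 6*q^2 + 63*I*q^2 + 126*q - 108*I*q - 216
(3) = m^3 + 10*m^2 + 27*m + 18
(4) = (b + 1)*(b + 4)*(b + 7)
(5) = u^2 + 5*u + 6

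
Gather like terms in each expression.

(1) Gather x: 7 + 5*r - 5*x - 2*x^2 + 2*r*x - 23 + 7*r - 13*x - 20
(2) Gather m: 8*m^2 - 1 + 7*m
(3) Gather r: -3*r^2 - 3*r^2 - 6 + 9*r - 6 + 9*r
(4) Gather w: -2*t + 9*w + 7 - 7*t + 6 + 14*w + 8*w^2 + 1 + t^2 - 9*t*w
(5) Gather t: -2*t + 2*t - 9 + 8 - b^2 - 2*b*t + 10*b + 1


(1) = 12*r - 2*x^2 + x*(2*r - 18) - 36
(2) = 8*m^2 + 7*m - 1
(3) = -6*r^2 + 18*r - 12
(4) = t^2 - 9*t + 8*w^2 + w*(23 - 9*t) + 14
(5) = -b^2 - 2*b*t + 10*b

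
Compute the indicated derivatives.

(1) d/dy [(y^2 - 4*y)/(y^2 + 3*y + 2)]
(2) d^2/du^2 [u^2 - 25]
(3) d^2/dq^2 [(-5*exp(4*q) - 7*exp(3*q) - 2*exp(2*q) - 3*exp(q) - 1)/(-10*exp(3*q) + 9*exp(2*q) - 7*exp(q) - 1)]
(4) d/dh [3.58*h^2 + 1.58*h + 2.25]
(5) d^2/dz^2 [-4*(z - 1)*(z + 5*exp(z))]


(1) = (7*y^2 + 4*y - 8)/(y^4 + 6*y^3 + 13*y^2 + 12*y + 4)
(2) = 2
(3) = (500*exp(9*q) - 1350*exp(8*q) + 3150*exp(7*q) - 3528*exp(6*q) - 1038*exp(5*q) + 330*exp(4*q) + 1052*exp(3*q) - 12*exp(2*q) + 72*exp(q) - 4)*exp(q)/(1000*exp(9*q) - 2700*exp(8*q) + 4530*exp(7*q) - 4209*exp(6*q) + 2631*exp(5*q) - 660*exp(4*q) - 5*exp(3*q) + 120*exp(2*q) + 21*exp(q) + 1)
(4) = 7.16*h + 1.58
(5) = -20*z*exp(z) - 20*exp(z) - 8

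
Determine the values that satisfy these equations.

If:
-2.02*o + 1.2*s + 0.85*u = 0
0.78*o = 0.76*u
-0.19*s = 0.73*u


Then:
o = 0.00
s = 0.00
u = 0.00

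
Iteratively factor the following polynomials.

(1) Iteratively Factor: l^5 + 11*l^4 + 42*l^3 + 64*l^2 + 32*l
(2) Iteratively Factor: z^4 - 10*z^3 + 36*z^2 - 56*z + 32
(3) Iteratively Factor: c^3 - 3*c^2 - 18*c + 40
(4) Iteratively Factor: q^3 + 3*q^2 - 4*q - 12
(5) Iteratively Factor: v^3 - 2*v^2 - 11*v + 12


(1) = (l)*(l^4 + 11*l^3 + 42*l^2 + 64*l + 32) = l*(l + 1)*(l^3 + 10*l^2 + 32*l + 32) = l*(l + 1)*(l + 4)*(l^2 + 6*l + 8) = l*(l + 1)*(l + 2)*(l + 4)*(l + 4)
(2) = (z - 2)*(z^3 - 8*z^2 + 20*z - 16) = (z - 2)^2*(z^2 - 6*z + 8) = (z - 2)^3*(z - 4)
(3) = (c - 5)*(c^2 + 2*c - 8) = (c - 5)*(c - 2)*(c + 4)
(4) = (q + 2)*(q^2 + q - 6) = (q - 2)*(q + 2)*(q + 3)
(5) = (v - 4)*(v^2 + 2*v - 3) = (v - 4)*(v - 1)*(v + 3)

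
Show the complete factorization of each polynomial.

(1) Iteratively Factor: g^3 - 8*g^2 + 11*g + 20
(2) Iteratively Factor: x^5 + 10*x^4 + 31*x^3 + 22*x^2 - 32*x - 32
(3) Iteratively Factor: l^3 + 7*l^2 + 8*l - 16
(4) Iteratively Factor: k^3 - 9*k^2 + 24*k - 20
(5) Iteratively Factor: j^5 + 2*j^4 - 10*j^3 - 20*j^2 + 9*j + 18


(1) = (g - 4)*(g^2 - 4*g - 5) = (g - 4)*(g + 1)*(g - 5)
(2) = (x + 2)*(x^4 + 8*x^3 + 15*x^2 - 8*x - 16) = (x - 1)*(x + 2)*(x^3 + 9*x^2 + 24*x + 16) = (x - 1)*(x + 1)*(x + 2)*(x^2 + 8*x + 16) = (x - 1)*(x + 1)*(x + 2)*(x + 4)*(x + 4)
(3) = (l + 4)*(l^2 + 3*l - 4) = (l - 1)*(l + 4)*(l + 4)
(4) = (k - 5)*(k^2 - 4*k + 4) = (k - 5)*(k - 2)*(k - 2)
(5) = (j + 3)*(j^4 - j^3 - 7*j^2 + j + 6) = (j - 3)*(j + 3)*(j^3 + 2*j^2 - j - 2) = (j - 3)*(j - 1)*(j + 3)*(j^2 + 3*j + 2) = (j - 3)*(j - 1)*(j + 2)*(j + 3)*(j + 1)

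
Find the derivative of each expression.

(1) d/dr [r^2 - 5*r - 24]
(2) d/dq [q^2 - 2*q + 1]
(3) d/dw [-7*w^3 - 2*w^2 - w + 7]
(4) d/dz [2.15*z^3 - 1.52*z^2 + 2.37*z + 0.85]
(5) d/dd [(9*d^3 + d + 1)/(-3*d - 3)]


(1) = 2*r - 5
(2) = 2*q - 2
(3) = -21*w^2 - 4*w - 1
(4) = 6.45*z^2 - 3.04*z + 2.37
(5) = d^2*(-6*d - 9)/(d^2 + 2*d + 1)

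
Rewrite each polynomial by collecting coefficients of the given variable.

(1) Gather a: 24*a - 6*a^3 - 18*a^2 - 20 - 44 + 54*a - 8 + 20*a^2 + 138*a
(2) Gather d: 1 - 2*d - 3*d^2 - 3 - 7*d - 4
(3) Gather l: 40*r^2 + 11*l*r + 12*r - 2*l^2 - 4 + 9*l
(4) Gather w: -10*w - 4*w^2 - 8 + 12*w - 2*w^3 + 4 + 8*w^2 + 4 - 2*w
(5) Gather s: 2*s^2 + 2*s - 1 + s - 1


(1) = -6*a^3 + 2*a^2 + 216*a - 72
(2) = -3*d^2 - 9*d - 6
(3) = -2*l^2 + l*(11*r + 9) + 40*r^2 + 12*r - 4
(4) = -2*w^3 + 4*w^2
(5) = 2*s^2 + 3*s - 2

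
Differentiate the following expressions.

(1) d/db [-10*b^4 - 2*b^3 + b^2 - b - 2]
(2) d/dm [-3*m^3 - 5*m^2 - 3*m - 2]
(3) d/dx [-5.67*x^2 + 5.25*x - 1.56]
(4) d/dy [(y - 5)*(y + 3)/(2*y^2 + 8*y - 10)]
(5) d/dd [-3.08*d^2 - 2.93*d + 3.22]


(1) = -40*b^3 - 6*b^2 + 2*b - 1
(2) = -9*m^2 - 10*m - 3
(3) = 5.25 - 11.34*x
(4) = (3*y^2 + 10*y + 35)/(y^4 + 8*y^3 + 6*y^2 - 40*y + 25)
(5) = -6.16*d - 2.93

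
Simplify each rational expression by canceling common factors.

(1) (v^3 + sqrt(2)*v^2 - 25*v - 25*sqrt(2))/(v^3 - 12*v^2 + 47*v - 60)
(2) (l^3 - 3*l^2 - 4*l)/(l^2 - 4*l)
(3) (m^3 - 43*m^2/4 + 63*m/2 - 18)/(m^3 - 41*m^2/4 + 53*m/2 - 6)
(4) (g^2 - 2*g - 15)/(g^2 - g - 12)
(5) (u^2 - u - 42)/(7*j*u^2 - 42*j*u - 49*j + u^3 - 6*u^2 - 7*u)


(1) = (v^2 + v*(sqrt(2) + 5) + 5*sqrt(2))/(v^2 - 7*v + 12)
(2) = l + 1
(3) = (4*m - 3)/(4*m - 1)
(4) = (g - 5)/(g - 4)
(5) = (u + 6)/(7*j*u + 7*j + u^2 + u)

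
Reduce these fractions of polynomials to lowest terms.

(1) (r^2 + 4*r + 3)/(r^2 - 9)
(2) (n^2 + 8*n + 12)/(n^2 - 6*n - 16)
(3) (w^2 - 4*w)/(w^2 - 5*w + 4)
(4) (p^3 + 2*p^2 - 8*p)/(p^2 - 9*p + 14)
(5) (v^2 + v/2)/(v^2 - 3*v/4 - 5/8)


(1) = (r + 1)/(r - 3)
(2) = (n + 6)/(n - 8)
(3) = w/(w - 1)
(4) = (p^2 + 4*p)/(p - 7)
(5) = 4*v/(4*v - 5)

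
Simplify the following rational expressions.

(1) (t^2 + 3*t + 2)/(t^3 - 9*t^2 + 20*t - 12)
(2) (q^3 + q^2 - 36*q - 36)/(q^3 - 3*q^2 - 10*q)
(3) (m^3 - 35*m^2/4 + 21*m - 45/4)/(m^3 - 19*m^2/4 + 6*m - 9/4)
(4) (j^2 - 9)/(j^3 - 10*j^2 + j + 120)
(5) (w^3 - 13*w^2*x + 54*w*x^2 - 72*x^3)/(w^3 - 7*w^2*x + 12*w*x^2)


(1) = (t^2 + 3*t + 2)/(t^3 - 9*t^2 + 20*t - 12)
(2) = (q^3 + q^2 - 36*q - 36)/(q^3 - 3*q^2 - 10*q)
(3) = (m - 5)/(m - 1)
(4) = (j - 3)/(j^2 - 13*j + 40)
(5) = (w - 6*x)/w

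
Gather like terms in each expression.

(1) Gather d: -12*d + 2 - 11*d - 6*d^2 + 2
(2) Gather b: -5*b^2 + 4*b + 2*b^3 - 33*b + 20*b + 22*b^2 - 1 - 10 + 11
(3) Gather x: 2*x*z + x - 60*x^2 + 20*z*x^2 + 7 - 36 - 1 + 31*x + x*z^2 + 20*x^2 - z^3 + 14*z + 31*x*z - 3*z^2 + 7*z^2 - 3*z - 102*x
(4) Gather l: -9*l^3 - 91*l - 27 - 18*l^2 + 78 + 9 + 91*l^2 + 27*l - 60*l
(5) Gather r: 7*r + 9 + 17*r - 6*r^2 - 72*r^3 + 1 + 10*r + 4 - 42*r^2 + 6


(1) = -6*d^2 - 23*d + 4
(2) = 2*b^3 + 17*b^2 - 9*b
(3) = x^2*(20*z - 40) + x*(z^2 + 33*z - 70) - z^3 + 4*z^2 + 11*z - 30
(4) = -9*l^3 + 73*l^2 - 124*l + 60
(5) = -72*r^3 - 48*r^2 + 34*r + 20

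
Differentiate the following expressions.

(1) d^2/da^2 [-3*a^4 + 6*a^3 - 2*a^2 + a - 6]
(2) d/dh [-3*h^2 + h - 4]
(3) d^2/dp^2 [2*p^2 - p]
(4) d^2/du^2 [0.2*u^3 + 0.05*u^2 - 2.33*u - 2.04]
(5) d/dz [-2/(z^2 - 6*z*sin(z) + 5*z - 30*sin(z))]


(1) = -36*a^2 + 36*a - 4
(2) = 1 - 6*h
(3) = 4
(4) = 1.2*u + 0.1
(5) = 2*(-6*z*cos(z) + 2*z - 6*sin(z) - 30*cos(z) + 5)/((z + 5)^2*(z - 6*sin(z))^2)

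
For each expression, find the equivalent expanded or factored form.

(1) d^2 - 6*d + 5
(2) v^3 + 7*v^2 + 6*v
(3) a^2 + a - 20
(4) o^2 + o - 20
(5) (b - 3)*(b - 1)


(1) = (d - 5)*(d - 1)
(2) = v*(v + 1)*(v + 6)
(3) = (a - 4)*(a + 5)
(4) = (o - 4)*(o + 5)
(5) = b^2 - 4*b + 3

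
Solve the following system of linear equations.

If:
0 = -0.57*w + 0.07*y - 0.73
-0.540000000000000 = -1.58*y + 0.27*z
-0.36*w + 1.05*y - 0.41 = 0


Then:
w = -1.29
y = -0.05
z = -2.30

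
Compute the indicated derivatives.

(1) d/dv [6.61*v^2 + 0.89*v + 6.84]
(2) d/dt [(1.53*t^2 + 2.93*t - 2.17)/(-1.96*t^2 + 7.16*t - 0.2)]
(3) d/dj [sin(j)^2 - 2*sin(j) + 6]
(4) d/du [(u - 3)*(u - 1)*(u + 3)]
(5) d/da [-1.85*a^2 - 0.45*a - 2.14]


(1) = 13.22*v + 0.89
(2) = (16.6976*t^2 - 9.1184*t + 14.9512)/(3.8416*t^4 - 28.0672*t^3 + 52.0496*t^2 - 2.864*t + 0.04)
(3) = 2*(sin(j) - 1)*cos(j)
(4) = 3*u^2 - 2*u - 9
(5) = -3.7*a - 0.45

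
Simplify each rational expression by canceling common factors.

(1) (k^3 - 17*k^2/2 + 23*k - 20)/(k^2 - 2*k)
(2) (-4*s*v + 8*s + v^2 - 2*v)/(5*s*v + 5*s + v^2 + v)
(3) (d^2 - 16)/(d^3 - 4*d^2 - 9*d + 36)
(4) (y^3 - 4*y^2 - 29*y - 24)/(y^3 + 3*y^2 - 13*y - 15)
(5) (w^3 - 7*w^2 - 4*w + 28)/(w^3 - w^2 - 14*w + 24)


(1) = (2*k^2 - 13*k + 20)/(2*k)
(2) = (-4*s*v + 8*s + v^2 - 2*v)/(5*s*v + 5*s + v^2 + v)
(3) = (d + 4)/(d^2 - 9)
(4) = (y^2 - 5*y - 24)/(y^2 + 2*y - 15)
(5) = (w^2 - 5*w - 14)/(w^2 + w - 12)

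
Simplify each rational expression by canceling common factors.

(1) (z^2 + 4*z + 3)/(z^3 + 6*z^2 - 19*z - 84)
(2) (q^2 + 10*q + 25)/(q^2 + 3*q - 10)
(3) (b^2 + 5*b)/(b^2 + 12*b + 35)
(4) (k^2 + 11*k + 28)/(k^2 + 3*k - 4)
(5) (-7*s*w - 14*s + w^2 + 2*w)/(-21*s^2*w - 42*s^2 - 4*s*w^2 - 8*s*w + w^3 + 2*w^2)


(1) = (z + 1)/(z^2 + 3*z - 28)
(2) = (q + 5)/(q - 2)
(3) = b/(b + 7)
(4) = (k + 7)/(k - 1)
(5) = 1/(3*s + w)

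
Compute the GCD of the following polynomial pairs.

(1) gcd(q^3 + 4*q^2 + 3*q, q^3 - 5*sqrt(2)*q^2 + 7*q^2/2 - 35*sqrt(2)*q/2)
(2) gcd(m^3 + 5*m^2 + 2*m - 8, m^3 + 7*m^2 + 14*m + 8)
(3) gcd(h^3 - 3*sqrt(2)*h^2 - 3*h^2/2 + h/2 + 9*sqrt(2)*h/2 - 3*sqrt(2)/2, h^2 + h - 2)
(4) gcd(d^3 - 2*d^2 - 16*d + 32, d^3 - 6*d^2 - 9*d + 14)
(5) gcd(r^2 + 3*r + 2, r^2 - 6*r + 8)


(1) = q
(2) = gcd((m - 1)*(m + 2)*(m + 4), (m + 1)*(m + 2)*(m + 4)) = m^2 + 6*m + 8
(3) = h - 1
(4) = 1
(5) = 1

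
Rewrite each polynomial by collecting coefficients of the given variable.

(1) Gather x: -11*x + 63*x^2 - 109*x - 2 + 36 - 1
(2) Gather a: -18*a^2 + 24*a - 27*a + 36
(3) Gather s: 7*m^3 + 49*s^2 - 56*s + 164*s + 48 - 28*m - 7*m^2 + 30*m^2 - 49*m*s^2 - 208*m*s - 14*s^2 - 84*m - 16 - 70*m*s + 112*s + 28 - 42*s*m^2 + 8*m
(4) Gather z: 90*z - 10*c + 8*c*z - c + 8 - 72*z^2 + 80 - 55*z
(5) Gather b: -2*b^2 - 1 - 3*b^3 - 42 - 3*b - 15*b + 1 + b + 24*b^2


(1) = 63*x^2 - 120*x + 33
(2) = -18*a^2 - 3*a + 36
(3) = 7*m^3 + 23*m^2 - 104*m + s^2*(35 - 49*m) + s*(-42*m^2 - 278*m + 220) + 60
(4) = -11*c - 72*z^2 + z*(8*c + 35) + 88
(5) = -3*b^3 + 22*b^2 - 17*b - 42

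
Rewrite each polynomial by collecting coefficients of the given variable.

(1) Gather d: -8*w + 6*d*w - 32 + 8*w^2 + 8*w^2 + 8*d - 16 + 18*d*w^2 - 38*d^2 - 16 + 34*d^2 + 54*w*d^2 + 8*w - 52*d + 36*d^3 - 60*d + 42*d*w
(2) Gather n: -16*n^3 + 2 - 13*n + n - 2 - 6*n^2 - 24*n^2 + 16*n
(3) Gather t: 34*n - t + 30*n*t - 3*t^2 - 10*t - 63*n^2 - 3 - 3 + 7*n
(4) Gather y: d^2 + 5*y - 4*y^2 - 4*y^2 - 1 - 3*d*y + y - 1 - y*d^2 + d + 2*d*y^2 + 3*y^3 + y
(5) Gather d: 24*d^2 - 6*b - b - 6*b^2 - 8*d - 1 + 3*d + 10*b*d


(1) = 36*d^3 + d^2*(54*w - 4) + d*(18*w^2 + 48*w - 104) + 16*w^2 - 64
(2) = -16*n^3 - 30*n^2 + 4*n
(3) = -63*n^2 + 41*n - 3*t^2 + t*(30*n - 11) - 6
(4) = d^2 + d + 3*y^3 + y^2*(2*d - 8) + y*(-d^2 - 3*d + 7) - 2
(5) = -6*b^2 - 7*b + 24*d^2 + d*(10*b - 5) - 1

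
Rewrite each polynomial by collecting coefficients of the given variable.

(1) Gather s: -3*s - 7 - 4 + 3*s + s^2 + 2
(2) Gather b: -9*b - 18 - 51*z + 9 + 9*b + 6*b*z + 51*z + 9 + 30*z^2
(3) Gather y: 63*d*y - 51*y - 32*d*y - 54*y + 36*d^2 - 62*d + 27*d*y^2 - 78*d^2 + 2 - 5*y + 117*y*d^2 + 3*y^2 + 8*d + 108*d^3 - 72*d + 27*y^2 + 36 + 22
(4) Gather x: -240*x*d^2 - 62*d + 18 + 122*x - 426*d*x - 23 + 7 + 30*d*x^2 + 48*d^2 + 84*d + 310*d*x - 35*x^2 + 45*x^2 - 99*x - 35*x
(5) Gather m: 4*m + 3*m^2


(1) = s^2 - 9
(2) = 6*b*z + 30*z^2
(3) = 108*d^3 - 42*d^2 - 126*d + y^2*(27*d + 30) + y*(117*d^2 + 31*d - 110) + 60
(4) = 48*d^2 + 22*d + x^2*(30*d + 10) + x*(-240*d^2 - 116*d - 12) + 2
(5) = 3*m^2 + 4*m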